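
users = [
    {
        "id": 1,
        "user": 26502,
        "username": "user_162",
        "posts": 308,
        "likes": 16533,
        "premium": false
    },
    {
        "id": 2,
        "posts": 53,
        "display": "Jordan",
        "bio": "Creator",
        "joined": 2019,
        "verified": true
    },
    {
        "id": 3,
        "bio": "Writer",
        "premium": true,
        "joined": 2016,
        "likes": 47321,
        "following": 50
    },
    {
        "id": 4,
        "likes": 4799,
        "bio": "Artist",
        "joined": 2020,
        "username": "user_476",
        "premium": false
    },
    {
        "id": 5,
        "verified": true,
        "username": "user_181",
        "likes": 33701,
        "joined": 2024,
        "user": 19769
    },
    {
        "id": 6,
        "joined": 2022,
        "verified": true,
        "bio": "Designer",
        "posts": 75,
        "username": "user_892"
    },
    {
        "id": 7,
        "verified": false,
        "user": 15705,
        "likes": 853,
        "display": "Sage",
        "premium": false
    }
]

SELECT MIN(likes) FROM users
853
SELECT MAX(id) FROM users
7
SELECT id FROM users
[1, 2, 3, 4, 5, 6, 7]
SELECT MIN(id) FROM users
1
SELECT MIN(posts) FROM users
53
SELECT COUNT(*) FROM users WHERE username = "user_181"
1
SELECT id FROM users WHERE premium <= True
[1, 3, 4, 7]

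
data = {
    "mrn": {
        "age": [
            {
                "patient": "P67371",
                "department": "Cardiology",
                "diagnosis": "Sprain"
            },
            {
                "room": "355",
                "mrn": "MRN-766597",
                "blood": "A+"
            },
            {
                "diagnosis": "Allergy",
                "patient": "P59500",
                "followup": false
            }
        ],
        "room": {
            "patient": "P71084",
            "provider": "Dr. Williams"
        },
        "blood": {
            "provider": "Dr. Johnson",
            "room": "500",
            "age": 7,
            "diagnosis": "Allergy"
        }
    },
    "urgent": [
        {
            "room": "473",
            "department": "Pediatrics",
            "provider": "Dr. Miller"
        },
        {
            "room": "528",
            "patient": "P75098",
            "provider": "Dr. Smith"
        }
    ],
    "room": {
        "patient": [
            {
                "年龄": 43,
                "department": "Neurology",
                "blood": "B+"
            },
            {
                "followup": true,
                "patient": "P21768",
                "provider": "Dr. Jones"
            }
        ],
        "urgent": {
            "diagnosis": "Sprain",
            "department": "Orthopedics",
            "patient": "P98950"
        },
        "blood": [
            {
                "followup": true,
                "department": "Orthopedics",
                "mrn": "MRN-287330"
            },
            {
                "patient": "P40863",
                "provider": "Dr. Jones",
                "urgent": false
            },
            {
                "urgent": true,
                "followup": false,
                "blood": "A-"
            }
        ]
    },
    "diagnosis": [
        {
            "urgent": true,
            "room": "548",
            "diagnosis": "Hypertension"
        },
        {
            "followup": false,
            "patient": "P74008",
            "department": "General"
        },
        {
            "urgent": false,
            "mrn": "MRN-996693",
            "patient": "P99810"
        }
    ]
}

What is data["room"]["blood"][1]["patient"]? "P40863"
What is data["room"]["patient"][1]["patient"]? "P21768"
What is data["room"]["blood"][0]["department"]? "Orthopedics"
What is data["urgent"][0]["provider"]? "Dr. Miller"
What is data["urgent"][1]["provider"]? "Dr. Smith"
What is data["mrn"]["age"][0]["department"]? "Cardiology"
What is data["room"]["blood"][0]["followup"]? True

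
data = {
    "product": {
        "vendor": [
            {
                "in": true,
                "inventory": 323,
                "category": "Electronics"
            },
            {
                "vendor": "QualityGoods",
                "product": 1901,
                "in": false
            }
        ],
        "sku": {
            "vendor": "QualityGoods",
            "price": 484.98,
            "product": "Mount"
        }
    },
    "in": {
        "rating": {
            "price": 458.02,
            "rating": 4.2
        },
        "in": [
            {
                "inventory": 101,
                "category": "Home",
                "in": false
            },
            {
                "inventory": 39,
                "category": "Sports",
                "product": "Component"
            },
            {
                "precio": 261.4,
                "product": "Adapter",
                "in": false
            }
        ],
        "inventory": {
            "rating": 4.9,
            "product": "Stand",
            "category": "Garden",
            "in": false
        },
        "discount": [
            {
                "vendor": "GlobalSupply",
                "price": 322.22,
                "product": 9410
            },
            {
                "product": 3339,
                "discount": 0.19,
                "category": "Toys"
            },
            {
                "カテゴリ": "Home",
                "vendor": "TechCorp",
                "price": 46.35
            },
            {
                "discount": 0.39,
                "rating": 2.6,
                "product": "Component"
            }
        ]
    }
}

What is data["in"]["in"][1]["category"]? "Sports"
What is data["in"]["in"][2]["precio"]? 261.4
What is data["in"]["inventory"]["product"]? "Stand"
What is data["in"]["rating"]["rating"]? 4.2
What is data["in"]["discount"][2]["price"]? 46.35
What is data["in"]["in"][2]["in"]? False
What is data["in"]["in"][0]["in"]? False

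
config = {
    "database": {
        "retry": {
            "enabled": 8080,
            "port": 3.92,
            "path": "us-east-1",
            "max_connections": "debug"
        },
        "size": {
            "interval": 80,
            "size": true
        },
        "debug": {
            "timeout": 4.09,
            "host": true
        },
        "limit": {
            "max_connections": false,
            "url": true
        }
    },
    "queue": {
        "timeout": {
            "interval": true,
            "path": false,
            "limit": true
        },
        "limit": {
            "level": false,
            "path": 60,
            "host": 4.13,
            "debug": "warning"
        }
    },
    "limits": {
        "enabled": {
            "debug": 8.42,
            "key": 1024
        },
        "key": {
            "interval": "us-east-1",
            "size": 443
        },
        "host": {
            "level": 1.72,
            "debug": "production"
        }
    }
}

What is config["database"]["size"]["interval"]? 80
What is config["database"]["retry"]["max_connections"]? "debug"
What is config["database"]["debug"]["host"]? True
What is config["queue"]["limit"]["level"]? False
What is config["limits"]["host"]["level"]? 1.72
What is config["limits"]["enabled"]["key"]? 1024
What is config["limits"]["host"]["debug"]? "production"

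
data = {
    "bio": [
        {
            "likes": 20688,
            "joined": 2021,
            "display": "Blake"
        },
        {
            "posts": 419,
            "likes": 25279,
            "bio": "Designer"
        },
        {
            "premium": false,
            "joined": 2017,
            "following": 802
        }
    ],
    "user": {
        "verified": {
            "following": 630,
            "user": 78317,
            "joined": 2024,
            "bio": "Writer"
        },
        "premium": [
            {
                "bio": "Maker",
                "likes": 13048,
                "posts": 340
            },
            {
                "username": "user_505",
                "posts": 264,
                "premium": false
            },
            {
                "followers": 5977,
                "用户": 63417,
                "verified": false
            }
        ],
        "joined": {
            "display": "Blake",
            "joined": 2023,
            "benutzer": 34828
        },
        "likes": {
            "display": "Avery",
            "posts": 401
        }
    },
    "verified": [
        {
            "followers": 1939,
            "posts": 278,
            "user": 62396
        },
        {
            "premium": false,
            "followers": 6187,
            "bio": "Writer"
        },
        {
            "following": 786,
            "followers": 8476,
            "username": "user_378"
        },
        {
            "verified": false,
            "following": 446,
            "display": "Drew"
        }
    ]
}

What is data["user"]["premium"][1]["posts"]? 264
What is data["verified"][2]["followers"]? 8476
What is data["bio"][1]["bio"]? "Designer"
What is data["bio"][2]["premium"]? False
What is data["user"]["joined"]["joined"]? 2023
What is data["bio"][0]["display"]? "Blake"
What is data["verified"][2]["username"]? "user_378"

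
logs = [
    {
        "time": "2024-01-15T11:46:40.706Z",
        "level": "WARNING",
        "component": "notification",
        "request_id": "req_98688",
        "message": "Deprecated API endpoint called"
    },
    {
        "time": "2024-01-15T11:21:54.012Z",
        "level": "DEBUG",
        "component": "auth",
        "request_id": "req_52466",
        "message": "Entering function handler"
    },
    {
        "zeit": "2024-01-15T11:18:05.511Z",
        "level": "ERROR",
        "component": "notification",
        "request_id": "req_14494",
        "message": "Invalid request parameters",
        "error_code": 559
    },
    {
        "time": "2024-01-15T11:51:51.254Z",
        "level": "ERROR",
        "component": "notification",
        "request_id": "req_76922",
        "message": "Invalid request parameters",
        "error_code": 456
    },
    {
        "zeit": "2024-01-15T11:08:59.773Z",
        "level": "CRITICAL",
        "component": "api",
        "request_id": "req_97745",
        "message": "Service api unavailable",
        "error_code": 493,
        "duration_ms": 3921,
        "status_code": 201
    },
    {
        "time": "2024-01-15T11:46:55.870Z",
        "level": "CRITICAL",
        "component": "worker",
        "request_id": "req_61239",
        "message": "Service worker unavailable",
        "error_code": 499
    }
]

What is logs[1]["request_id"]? "req_52466"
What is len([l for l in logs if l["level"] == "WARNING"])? 1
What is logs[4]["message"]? "Service api unavailable"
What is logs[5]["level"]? "CRITICAL"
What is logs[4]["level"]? "CRITICAL"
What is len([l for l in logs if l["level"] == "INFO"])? 0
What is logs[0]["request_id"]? "req_98688"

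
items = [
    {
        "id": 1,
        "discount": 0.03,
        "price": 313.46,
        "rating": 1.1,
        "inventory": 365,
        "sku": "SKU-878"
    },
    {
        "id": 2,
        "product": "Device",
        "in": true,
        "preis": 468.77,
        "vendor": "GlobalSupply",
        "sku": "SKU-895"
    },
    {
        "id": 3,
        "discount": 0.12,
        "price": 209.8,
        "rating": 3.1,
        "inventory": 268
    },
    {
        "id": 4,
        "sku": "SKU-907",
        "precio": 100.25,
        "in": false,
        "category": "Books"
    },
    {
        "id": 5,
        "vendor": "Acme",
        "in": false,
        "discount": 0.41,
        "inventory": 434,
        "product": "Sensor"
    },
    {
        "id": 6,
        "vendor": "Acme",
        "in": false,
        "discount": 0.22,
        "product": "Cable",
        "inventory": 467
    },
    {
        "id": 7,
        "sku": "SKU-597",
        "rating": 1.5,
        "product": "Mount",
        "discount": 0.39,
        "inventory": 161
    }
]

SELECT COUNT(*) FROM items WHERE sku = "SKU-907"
1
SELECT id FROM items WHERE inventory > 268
[1, 5, 6]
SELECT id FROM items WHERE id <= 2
[1, 2]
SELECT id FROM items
[1, 2, 3, 4, 5, 6, 7]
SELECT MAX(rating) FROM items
3.1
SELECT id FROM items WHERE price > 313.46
[]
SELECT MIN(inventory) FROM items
161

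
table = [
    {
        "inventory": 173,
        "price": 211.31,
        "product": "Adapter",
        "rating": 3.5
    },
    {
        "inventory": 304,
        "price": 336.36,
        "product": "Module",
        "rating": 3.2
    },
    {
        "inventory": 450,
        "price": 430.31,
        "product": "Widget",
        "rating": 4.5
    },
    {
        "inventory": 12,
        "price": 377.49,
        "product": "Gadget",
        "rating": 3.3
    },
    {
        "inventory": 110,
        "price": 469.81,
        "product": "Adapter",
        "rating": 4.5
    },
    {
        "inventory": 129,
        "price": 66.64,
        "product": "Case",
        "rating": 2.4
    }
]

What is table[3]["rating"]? 3.3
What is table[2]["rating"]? 4.5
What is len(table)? 6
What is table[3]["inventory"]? 12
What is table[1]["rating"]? 3.2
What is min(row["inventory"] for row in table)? 12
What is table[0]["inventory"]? 173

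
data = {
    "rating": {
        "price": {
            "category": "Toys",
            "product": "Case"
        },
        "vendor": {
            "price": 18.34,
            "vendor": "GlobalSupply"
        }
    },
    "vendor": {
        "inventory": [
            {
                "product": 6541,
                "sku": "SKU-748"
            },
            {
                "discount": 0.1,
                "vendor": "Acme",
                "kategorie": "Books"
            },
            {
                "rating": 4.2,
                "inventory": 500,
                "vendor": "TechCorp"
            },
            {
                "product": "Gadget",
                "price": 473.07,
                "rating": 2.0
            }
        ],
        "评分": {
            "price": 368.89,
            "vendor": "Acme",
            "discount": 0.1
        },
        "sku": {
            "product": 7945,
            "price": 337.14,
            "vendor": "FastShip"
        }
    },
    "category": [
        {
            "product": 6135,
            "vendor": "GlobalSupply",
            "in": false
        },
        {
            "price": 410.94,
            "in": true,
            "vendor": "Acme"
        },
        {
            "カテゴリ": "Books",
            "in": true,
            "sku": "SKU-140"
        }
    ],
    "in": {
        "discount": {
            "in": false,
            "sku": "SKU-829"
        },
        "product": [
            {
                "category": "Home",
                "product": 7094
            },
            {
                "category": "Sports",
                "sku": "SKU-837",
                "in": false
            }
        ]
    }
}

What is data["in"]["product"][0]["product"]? 7094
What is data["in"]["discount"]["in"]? False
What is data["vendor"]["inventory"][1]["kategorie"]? "Books"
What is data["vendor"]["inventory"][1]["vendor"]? "Acme"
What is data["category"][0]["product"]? 6135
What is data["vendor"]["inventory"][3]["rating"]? 2.0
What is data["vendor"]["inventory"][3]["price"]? 473.07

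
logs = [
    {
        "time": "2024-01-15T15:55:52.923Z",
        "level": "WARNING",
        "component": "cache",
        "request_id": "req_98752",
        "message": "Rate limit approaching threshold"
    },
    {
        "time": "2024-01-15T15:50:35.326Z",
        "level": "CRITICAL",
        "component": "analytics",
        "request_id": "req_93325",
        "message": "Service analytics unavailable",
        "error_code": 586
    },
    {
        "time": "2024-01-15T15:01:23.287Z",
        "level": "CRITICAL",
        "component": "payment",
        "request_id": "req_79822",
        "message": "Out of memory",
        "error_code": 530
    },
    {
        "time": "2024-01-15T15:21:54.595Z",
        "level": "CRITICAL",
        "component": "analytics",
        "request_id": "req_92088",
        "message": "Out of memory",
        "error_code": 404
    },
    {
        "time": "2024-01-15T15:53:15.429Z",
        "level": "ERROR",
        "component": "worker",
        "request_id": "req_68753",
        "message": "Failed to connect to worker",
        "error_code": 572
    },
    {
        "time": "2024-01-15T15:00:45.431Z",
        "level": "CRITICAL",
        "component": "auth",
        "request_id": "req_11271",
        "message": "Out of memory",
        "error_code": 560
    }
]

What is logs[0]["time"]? "2024-01-15T15:55:52.923Z"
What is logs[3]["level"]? "CRITICAL"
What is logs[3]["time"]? "2024-01-15T15:21:54.595Z"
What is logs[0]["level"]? "WARNING"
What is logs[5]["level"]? "CRITICAL"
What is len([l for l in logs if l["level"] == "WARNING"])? 1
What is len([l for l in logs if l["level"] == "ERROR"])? 1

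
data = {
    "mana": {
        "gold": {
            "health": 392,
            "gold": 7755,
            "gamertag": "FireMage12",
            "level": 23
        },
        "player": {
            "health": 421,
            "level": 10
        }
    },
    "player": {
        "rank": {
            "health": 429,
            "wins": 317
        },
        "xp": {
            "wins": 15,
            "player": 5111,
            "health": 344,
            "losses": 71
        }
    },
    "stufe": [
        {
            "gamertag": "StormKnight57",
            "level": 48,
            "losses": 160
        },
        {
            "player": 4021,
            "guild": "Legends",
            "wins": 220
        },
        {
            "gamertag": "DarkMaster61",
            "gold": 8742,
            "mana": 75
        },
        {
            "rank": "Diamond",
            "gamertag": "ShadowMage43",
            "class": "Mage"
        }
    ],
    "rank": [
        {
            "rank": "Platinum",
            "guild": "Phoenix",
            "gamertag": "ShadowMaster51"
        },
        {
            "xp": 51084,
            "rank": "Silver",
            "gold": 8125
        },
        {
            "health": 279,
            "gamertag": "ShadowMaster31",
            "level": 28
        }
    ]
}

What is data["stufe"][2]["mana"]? 75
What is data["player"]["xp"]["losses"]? 71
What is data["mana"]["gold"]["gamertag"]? "FireMage12"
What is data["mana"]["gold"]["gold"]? 7755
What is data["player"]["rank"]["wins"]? 317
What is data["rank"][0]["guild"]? "Phoenix"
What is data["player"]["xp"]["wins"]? 15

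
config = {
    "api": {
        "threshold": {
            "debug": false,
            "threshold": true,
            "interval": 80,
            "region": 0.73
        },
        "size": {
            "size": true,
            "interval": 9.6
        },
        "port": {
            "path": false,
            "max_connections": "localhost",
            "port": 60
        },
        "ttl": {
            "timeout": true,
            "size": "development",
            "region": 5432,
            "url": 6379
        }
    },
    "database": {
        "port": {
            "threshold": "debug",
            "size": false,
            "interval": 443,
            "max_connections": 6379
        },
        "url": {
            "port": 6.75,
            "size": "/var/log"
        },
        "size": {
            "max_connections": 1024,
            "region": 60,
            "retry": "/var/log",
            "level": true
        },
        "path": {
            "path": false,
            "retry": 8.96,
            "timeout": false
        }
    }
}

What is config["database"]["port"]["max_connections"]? 6379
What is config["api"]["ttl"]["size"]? "development"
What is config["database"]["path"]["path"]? False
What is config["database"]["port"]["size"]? False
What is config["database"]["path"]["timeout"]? False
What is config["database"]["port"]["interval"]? 443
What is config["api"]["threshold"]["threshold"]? True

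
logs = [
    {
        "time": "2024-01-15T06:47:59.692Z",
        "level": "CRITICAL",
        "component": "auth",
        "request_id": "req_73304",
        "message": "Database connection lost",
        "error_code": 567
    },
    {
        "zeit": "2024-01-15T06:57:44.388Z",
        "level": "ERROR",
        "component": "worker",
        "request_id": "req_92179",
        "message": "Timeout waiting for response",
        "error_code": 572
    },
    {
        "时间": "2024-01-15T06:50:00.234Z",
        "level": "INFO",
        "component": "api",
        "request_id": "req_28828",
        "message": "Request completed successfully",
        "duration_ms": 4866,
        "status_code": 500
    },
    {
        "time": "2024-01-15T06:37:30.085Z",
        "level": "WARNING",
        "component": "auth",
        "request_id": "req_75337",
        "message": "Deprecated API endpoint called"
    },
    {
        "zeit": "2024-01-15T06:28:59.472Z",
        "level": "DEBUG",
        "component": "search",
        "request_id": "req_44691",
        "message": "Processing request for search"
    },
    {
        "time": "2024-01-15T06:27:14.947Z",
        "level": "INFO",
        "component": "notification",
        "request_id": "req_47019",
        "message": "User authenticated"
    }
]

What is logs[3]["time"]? "2024-01-15T06:37:30.085Z"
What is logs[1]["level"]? "ERROR"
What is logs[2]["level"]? "INFO"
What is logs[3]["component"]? "auth"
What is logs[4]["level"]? "DEBUG"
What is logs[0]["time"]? "2024-01-15T06:47:59.692Z"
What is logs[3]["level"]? "WARNING"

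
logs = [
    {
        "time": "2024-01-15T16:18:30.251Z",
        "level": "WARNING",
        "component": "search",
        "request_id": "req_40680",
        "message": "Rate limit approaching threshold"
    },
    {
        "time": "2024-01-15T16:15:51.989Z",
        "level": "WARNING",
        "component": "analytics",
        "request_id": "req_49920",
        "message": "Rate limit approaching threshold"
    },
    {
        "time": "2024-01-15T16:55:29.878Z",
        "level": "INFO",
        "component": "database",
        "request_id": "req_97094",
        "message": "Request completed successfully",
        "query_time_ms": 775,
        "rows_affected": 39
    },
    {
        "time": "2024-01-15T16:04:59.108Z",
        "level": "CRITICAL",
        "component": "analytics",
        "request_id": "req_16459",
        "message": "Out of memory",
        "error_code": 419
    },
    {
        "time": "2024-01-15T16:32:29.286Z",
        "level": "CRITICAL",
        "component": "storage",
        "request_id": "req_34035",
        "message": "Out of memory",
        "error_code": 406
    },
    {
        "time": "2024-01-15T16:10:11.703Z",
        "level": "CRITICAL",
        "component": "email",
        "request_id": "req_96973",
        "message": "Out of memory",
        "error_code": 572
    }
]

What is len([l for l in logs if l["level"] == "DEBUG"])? 0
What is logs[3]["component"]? "analytics"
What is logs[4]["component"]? "storage"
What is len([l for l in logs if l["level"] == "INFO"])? 1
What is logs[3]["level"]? "CRITICAL"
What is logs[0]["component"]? "search"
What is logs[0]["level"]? "WARNING"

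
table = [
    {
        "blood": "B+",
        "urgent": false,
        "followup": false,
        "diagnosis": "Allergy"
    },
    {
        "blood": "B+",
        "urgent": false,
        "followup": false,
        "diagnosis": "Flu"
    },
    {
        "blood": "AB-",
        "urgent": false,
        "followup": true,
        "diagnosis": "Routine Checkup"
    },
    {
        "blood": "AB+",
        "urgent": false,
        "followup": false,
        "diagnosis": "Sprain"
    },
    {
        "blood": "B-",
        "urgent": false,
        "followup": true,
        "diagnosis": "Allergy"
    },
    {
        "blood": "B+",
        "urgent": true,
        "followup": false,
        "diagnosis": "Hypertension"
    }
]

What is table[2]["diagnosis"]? "Routine Checkup"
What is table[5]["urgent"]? True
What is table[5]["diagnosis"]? "Hypertension"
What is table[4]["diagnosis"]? "Allergy"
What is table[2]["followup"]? True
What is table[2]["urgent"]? False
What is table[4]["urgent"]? False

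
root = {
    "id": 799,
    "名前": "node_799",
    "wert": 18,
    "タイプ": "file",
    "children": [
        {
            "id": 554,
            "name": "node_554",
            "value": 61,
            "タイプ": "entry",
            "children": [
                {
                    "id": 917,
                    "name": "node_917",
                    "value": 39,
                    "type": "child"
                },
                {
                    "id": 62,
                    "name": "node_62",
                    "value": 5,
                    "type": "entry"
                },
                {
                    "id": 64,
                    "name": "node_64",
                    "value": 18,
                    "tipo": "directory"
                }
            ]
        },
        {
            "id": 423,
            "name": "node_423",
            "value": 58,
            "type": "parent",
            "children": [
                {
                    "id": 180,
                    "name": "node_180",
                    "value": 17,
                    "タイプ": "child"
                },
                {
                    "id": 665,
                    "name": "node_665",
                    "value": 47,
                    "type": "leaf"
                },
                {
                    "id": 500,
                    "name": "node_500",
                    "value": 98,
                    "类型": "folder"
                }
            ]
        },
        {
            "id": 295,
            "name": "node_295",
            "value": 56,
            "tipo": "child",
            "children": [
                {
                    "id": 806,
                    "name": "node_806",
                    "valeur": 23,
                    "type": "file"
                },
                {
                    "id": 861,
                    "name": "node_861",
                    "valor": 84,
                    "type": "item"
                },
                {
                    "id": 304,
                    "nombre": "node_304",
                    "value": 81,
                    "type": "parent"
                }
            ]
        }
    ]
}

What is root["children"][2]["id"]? 295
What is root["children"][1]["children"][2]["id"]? 500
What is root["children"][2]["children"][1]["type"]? "item"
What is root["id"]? 799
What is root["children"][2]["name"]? "node_295"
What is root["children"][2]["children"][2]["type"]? "parent"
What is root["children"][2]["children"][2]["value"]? 81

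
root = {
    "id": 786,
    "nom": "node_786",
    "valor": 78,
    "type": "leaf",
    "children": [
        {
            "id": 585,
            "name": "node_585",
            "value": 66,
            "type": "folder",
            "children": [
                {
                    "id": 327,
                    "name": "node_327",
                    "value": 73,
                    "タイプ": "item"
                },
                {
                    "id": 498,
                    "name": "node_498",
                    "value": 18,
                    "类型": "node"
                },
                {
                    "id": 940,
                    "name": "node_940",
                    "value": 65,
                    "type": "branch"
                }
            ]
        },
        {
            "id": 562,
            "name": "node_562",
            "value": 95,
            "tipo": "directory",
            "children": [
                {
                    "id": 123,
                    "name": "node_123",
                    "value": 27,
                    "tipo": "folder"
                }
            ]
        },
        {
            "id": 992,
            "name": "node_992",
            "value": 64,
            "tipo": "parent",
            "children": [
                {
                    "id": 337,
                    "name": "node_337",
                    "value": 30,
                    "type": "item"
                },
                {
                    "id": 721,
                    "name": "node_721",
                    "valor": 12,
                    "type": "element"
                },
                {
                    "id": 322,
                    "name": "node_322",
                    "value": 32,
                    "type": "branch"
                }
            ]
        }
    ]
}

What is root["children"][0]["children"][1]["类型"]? "node"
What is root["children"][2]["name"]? "node_992"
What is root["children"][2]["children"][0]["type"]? "item"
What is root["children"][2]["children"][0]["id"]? 337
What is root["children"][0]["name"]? "node_585"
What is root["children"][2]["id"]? 992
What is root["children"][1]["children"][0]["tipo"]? "folder"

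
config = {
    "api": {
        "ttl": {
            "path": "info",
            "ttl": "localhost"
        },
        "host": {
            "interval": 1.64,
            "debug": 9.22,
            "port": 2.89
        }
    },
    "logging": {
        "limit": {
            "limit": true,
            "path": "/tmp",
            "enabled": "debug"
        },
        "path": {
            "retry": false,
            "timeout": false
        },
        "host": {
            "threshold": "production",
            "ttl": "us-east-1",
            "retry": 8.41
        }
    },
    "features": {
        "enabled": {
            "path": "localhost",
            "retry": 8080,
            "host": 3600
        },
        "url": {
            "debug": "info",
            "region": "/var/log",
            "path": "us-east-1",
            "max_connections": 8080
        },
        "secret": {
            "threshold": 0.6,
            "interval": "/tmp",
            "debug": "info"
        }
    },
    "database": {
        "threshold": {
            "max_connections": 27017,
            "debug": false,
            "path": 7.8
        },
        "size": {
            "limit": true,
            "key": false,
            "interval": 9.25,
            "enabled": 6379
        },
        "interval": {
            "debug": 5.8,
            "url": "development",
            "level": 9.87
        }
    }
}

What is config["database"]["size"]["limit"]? True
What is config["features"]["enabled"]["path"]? "localhost"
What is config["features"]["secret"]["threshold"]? 0.6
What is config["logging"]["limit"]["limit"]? True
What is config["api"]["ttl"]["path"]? "info"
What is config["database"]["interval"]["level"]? 9.87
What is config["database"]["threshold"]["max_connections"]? 27017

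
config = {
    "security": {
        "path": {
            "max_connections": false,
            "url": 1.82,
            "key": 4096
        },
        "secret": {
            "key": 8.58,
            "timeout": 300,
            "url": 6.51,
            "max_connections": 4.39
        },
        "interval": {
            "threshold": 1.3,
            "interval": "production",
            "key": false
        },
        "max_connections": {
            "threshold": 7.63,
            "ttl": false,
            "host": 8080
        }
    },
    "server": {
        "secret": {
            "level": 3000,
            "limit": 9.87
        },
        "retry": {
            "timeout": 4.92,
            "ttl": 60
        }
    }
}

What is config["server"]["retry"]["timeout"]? 4.92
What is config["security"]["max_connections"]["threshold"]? 7.63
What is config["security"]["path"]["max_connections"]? False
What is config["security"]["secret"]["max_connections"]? 4.39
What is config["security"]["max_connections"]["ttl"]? False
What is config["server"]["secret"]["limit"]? 9.87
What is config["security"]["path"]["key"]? 4096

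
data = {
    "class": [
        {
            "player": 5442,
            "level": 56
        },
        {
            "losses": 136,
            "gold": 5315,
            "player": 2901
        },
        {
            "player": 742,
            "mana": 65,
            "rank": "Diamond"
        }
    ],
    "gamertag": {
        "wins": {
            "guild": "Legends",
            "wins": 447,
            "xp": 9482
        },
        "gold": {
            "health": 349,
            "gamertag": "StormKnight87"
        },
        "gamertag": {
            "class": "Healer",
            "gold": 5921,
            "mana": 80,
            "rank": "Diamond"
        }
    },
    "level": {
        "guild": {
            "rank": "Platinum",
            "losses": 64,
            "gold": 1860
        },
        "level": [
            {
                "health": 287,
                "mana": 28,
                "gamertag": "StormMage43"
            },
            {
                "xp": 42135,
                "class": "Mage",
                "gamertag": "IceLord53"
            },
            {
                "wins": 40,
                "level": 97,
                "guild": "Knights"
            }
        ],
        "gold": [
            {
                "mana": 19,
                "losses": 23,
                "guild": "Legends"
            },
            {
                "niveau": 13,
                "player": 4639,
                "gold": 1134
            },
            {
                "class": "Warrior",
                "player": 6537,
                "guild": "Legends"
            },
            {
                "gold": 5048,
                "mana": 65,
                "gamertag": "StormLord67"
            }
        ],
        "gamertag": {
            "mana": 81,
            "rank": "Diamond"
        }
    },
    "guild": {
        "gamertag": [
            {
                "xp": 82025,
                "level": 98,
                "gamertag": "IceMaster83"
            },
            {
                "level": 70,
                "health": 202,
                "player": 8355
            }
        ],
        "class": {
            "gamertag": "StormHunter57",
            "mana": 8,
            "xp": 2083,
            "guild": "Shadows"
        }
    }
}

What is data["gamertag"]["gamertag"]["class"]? "Healer"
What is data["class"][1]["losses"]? 136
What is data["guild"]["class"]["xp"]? 2083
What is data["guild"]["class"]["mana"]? 8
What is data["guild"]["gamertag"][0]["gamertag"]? "IceMaster83"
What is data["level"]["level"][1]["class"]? "Mage"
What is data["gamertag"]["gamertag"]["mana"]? 80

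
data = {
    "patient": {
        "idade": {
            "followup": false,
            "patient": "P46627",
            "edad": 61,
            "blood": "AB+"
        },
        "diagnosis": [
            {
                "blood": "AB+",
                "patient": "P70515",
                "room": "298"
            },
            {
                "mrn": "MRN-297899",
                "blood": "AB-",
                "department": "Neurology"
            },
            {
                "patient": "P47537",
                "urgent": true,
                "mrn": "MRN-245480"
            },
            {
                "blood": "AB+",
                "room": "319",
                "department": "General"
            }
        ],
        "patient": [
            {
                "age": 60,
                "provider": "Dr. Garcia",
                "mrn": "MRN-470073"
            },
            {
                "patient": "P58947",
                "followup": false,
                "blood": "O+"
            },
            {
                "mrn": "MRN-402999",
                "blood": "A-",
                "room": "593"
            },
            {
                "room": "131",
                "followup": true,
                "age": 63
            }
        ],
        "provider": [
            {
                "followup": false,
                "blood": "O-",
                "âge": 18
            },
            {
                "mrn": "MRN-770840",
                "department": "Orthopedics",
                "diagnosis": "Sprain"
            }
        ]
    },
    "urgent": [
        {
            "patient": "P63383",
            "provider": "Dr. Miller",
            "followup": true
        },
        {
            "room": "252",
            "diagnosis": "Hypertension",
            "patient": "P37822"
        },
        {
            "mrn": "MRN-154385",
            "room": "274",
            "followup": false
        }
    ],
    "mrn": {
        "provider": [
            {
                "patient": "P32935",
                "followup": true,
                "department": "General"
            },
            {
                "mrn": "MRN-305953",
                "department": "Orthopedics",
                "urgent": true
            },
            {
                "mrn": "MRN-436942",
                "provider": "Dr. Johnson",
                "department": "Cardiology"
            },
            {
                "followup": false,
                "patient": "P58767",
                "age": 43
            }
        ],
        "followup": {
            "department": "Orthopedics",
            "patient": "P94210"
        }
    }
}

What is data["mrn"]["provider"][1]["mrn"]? "MRN-305953"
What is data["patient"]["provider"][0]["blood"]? "O-"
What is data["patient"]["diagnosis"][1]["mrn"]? "MRN-297899"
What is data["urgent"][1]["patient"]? "P37822"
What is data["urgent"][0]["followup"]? True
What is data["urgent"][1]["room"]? "252"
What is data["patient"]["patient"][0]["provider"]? "Dr. Garcia"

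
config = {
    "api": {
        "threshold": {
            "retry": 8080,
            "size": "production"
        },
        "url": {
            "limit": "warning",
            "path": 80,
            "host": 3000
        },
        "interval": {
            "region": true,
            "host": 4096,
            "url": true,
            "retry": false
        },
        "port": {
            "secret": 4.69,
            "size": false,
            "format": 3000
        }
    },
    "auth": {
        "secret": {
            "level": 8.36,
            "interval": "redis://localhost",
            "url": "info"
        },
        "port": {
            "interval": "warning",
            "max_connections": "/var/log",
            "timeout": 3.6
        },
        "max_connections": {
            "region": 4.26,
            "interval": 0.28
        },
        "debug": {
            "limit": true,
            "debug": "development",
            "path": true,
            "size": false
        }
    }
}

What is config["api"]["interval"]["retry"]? False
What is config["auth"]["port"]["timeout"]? 3.6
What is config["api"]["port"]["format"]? 3000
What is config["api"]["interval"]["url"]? True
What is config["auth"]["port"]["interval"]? "warning"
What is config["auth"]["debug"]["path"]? True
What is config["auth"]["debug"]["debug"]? "development"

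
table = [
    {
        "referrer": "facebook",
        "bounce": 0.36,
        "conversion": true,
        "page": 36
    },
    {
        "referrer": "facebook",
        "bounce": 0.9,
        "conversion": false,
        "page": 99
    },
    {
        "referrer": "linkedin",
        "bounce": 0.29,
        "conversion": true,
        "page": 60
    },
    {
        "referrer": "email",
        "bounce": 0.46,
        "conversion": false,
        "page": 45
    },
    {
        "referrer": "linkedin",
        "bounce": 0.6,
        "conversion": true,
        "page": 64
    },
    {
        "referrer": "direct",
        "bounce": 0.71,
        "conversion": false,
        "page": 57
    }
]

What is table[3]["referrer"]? "email"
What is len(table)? 6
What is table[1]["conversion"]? False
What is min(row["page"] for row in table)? 36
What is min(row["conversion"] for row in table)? False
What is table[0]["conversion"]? True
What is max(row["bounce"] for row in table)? 0.9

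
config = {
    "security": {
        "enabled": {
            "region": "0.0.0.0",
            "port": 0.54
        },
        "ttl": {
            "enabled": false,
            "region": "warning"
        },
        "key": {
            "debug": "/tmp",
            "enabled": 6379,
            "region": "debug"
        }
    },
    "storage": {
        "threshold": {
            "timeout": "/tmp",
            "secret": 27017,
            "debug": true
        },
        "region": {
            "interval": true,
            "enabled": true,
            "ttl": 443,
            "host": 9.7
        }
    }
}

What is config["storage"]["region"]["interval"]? True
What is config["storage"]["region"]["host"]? 9.7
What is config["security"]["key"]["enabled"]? 6379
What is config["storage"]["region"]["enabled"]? True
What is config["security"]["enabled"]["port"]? 0.54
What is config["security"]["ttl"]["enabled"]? False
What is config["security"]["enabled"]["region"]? "0.0.0.0"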